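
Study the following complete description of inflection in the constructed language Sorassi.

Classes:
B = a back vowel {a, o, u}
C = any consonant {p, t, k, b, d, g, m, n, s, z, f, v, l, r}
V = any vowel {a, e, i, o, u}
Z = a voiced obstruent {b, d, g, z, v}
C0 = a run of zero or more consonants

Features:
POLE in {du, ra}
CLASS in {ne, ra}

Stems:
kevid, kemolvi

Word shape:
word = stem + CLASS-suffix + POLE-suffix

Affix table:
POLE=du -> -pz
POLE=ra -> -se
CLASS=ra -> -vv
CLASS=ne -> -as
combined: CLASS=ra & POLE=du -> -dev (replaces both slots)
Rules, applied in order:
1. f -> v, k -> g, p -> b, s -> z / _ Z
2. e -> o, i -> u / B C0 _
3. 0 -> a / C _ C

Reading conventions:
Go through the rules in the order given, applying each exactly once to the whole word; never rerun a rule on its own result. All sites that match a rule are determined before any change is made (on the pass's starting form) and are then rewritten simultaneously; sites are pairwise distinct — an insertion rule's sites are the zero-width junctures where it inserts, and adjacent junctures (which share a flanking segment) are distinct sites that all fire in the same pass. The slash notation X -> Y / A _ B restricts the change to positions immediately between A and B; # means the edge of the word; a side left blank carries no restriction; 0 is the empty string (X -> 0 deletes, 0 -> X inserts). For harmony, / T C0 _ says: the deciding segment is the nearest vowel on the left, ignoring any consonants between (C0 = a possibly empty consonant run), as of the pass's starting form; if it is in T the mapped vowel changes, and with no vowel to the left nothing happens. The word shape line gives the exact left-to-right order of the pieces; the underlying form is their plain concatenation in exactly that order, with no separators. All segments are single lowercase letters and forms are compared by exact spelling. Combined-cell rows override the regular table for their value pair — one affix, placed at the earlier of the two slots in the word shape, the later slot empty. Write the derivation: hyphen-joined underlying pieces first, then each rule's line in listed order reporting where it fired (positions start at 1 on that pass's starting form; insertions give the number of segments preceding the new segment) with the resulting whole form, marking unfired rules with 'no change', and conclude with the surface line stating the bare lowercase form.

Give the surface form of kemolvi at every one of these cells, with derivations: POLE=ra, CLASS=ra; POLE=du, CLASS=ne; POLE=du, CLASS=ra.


cell POLE=ra, CLASS=ra:
underlying: kemolvi-vv-se
1. f -> v, k -> g, p -> b, s -> z / _ Z: no change
2. e -> o, i -> u / B C0 _: fires at position(s) 7: kemolvuvvse
3. 0 -> a / C _ C: inserts after position(s) 5, 8, 9: kemolavuvavase
surface: kemolavuvavase

cell POLE=du, CLASS=ne:
underlying: kemolvi-as-pz
1. f -> v, k -> g, p -> b, s -> z / _ Z: fires at position(s) 10: kemolviasbz
2. e -> o, i -> u / B C0 _: fires at position(s) 7: kemolvuasbz
3. 0 -> a / C _ C: inserts after position(s) 5, 9, 10: kemolavuasabaz
surface: kemolavuasabaz

cell POLE=du, CLASS=ra:
underlying: kemolvi-dev
1. f -> v, k -> g, p -> b, s -> z / _ Z: no change
2. e -> o, i -> u / B C0 _: fires at position(s) 7: kemolvudev
3. 0 -> a / C _ C: inserts after position(s) 5: kemolavudev
surface: kemolavudev


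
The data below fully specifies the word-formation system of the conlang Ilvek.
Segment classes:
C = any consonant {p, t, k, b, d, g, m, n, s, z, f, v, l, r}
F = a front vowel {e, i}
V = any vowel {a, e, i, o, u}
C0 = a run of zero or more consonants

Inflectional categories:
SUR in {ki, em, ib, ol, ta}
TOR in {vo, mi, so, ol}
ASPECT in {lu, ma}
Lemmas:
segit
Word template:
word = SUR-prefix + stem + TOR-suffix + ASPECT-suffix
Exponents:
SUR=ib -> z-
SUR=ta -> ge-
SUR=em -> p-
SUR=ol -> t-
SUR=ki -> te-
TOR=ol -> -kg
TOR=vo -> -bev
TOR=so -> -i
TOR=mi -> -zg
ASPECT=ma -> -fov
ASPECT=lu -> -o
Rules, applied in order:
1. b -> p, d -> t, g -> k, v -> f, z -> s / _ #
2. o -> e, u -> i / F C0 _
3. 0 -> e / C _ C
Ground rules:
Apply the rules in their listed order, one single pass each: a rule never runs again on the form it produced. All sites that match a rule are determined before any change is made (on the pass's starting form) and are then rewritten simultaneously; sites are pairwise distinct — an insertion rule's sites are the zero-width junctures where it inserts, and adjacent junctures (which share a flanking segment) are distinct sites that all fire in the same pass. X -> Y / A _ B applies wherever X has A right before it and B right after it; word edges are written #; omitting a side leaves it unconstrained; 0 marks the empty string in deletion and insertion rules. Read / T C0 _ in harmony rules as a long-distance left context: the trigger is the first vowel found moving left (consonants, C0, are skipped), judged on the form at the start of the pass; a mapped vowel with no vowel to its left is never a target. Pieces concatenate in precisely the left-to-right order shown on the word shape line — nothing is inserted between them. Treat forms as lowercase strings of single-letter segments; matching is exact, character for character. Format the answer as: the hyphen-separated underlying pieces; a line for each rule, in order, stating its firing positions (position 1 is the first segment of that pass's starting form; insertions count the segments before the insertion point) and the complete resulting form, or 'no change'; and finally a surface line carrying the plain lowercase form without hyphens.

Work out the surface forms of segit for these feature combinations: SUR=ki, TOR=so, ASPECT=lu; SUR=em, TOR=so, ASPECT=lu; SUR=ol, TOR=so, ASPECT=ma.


cell SUR=ki, TOR=so, ASPECT=lu:
underlying: te-segit-i-o
1. b -> p, d -> t, g -> k, v -> f, z -> s / _ #: no change
2. o -> e, u -> i / F C0 _: fires at position(s) 9: tesegitie
3. 0 -> e / C _ C: no change
surface: tesegitie

cell SUR=em, TOR=so, ASPECT=lu:
underlying: p-segit-i-o
1. b -> p, d -> t, g -> k, v -> f, z -> s / _ #: no change
2. o -> e, u -> i / F C0 _: fires at position(s) 8: psegitie
3. 0 -> e / C _ C: inserts after position(s) 1: pesegitie
surface: pesegitie

cell SUR=ol, TOR=so, ASPECT=ma:
underlying: t-segit-i-fov
1. b -> p, d -> t, g -> k, v -> f, z -> s / _ #: fires at position(s) 10: tsegitifof
2. o -> e, u -> i / F C0 _: fires at position(s) 9: tsegitifef
3. 0 -> e / C _ C: inserts after position(s) 1: tesegitifef
surface: tesegitifef


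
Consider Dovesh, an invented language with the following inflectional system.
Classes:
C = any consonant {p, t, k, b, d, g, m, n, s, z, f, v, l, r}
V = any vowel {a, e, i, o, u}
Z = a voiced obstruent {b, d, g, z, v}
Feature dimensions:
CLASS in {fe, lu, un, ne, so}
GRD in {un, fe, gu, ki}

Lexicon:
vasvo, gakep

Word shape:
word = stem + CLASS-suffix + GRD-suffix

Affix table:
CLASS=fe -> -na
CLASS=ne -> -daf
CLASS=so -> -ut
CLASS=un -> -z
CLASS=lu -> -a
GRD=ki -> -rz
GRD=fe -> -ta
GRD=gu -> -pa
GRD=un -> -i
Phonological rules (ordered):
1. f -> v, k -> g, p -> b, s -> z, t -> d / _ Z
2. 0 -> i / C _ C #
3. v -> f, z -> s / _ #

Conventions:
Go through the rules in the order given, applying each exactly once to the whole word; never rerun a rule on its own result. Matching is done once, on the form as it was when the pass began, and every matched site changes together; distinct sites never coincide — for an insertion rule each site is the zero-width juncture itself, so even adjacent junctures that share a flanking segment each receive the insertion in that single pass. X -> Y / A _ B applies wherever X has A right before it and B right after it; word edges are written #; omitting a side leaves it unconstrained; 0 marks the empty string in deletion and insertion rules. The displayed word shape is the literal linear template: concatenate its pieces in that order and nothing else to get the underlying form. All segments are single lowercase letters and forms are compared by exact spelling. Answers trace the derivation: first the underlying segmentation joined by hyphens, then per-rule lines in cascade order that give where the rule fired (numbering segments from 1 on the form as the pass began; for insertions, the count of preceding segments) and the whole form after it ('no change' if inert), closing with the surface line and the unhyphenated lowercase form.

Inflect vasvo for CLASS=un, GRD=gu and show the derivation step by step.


underlying: vasvo-z-pa
1. f -> v, k -> g, p -> b, s -> z, t -> d / _ Z: fires at position(s) 3: vazvozpa
2. 0 -> i / C _ C #: no change
3. v -> f, z -> s / _ #: no change
surface: vazvozpa


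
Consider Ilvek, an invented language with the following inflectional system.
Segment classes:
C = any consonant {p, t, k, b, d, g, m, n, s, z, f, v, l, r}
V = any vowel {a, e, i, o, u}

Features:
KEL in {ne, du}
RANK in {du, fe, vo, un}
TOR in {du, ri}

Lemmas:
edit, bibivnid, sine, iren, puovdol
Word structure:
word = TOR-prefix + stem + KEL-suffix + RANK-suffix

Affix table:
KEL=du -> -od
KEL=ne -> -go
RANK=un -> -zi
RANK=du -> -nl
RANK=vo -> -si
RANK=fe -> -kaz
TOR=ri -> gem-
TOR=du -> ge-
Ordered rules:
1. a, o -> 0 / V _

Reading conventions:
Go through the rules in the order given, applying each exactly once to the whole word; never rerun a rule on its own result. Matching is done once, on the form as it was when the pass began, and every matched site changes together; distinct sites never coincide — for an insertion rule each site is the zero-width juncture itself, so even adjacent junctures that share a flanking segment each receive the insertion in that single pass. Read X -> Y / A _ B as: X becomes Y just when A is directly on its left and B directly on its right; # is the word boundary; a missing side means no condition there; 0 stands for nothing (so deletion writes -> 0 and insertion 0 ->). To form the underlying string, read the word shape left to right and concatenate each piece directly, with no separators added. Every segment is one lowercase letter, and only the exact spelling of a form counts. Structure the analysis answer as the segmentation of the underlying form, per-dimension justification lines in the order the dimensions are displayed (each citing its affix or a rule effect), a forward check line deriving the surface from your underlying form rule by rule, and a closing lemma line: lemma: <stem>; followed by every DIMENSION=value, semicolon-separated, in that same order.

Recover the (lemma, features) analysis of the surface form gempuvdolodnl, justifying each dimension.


underlying: gem-puovdol-od-nl
KEL=du - signalled by the affix -od
RANK=du - signalled by the affix -nl
TOR=ri - signalled by the affix gem-
check: gempuovdolodnl -> gempuvdolodnl
lemma: puovdol; KEL=du; RANK=du; TOR=ri


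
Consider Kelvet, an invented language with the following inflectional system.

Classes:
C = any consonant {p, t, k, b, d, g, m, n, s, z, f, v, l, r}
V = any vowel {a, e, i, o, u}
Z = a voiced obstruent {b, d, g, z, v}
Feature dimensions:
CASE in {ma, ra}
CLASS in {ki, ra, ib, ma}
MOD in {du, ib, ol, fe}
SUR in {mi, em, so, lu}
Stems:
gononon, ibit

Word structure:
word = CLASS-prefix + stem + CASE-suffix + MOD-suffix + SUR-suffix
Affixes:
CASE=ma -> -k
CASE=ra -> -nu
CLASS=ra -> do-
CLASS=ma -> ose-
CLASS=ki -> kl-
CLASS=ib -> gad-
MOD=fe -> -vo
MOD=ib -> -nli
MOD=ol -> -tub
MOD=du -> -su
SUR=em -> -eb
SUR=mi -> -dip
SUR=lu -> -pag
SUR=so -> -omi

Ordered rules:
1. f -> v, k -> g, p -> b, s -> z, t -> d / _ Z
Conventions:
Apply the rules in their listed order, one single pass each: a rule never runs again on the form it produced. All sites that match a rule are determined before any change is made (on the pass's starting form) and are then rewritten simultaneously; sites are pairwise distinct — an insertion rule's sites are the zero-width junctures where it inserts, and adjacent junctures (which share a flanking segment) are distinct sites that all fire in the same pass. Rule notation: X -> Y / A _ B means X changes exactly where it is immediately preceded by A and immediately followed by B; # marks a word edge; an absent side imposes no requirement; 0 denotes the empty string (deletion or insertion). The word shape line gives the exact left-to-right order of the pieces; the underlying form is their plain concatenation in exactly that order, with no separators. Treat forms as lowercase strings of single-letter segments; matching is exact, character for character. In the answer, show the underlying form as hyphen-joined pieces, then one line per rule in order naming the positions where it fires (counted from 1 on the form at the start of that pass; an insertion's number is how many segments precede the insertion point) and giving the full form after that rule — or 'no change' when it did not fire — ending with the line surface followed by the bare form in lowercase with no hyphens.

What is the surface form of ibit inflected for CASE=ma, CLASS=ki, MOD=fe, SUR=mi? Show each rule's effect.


underlying: kl-ibit-k-vo-dip
1. f -> v, k -> g, p -> b, s -> z, t -> d / _ Z: fires at position(s) 7: klibitgvodip
surface: klibitgvodip


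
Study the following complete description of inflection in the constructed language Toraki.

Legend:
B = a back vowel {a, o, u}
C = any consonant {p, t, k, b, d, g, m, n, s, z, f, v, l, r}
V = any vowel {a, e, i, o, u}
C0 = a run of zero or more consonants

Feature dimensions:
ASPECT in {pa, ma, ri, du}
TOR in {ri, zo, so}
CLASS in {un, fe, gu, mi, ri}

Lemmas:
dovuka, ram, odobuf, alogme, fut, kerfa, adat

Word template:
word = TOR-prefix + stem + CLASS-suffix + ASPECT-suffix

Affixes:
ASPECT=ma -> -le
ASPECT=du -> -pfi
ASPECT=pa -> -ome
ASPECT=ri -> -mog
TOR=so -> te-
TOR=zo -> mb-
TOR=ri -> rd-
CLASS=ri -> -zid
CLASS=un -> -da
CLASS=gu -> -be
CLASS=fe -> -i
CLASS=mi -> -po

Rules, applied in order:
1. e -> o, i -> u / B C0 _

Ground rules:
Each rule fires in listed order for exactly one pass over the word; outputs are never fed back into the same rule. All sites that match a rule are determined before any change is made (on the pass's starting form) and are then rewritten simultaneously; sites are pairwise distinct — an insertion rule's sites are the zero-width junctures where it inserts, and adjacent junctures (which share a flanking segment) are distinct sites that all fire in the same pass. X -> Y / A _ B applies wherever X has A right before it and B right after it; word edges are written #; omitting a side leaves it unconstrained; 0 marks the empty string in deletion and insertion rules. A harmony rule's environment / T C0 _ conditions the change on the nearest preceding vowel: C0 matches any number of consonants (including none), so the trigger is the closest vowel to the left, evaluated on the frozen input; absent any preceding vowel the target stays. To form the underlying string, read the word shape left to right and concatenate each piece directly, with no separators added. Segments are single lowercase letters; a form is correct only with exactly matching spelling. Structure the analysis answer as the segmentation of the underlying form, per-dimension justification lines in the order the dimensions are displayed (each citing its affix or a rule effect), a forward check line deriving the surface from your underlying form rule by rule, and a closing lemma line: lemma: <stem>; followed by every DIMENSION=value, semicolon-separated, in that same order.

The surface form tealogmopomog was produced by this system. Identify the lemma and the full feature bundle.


underlying: te-alogme-po-mog
ASPECT=ri - signalled by the affix -mog
TOR=so - signalled by the affix te-
CLASS=mi - signalled by the affix -po
check: tealogmepomog -> tealogmopomog
lemma: alogme; ASPECT=ri; TOR=so; CLASS=mi


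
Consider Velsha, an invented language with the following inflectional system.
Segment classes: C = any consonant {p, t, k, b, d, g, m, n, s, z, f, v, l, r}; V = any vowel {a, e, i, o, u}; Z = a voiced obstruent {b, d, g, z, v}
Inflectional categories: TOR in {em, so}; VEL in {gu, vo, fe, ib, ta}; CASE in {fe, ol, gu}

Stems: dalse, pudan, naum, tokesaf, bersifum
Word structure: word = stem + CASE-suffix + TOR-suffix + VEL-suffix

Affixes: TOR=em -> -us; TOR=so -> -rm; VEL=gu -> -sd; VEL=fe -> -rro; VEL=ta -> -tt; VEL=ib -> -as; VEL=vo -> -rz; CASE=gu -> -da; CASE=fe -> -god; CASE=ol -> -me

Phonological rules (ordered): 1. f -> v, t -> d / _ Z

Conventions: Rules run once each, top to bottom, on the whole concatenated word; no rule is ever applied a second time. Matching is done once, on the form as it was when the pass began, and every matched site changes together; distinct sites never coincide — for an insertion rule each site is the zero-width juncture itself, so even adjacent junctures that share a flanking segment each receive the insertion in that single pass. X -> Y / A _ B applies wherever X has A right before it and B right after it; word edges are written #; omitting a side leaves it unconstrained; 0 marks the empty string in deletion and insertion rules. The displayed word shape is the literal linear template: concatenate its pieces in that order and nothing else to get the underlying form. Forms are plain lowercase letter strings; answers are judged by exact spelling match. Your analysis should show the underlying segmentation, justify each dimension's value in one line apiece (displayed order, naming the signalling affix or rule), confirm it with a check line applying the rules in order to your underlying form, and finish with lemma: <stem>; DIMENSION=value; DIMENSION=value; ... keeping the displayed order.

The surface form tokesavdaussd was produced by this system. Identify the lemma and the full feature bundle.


underlying: tokesaf-da-us-sd
TOR=em - signalled by the affix -us
VEL=gu - signalled by the affix -sd
CASE=gu - signalled by the affix -da
check: tokesafdaussd -> tokesavdaussd
lemma: tokesaf; TOR=em; VEL=gu; CASE=gu


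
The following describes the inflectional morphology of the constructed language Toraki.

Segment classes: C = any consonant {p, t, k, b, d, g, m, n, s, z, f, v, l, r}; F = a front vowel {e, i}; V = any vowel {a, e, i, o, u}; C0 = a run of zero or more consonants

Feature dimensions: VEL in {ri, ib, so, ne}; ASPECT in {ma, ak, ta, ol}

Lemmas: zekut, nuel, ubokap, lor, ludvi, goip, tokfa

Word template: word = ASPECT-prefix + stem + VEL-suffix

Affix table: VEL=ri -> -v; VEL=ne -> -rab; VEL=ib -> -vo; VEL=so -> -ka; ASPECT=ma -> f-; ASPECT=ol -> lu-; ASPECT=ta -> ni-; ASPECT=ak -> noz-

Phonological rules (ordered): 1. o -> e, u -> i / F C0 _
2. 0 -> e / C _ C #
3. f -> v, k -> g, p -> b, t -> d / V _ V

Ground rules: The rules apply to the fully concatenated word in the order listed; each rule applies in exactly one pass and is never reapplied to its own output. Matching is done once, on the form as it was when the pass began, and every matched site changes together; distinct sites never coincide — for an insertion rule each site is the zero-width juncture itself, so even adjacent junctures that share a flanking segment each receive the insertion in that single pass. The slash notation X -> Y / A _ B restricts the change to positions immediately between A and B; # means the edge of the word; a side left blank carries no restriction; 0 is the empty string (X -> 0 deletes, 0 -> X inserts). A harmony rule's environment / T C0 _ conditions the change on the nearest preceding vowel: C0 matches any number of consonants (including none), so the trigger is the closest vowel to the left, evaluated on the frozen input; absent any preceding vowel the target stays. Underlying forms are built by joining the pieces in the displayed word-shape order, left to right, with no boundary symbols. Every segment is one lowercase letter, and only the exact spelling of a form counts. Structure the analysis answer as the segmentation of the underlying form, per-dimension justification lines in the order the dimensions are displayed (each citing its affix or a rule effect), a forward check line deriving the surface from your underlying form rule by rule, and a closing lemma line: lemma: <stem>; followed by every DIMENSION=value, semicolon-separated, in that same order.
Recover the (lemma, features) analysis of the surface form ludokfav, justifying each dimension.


underlying: lu-tokfa-v
VEL=ri - signalled by the affix -v
ASPECT=ol - signalled by the affix lu-
check: lutokfav -> lutokfav -> lutokfav -> ludokfav
lemma: tokfa; VEL=ri; ASPECT=ol


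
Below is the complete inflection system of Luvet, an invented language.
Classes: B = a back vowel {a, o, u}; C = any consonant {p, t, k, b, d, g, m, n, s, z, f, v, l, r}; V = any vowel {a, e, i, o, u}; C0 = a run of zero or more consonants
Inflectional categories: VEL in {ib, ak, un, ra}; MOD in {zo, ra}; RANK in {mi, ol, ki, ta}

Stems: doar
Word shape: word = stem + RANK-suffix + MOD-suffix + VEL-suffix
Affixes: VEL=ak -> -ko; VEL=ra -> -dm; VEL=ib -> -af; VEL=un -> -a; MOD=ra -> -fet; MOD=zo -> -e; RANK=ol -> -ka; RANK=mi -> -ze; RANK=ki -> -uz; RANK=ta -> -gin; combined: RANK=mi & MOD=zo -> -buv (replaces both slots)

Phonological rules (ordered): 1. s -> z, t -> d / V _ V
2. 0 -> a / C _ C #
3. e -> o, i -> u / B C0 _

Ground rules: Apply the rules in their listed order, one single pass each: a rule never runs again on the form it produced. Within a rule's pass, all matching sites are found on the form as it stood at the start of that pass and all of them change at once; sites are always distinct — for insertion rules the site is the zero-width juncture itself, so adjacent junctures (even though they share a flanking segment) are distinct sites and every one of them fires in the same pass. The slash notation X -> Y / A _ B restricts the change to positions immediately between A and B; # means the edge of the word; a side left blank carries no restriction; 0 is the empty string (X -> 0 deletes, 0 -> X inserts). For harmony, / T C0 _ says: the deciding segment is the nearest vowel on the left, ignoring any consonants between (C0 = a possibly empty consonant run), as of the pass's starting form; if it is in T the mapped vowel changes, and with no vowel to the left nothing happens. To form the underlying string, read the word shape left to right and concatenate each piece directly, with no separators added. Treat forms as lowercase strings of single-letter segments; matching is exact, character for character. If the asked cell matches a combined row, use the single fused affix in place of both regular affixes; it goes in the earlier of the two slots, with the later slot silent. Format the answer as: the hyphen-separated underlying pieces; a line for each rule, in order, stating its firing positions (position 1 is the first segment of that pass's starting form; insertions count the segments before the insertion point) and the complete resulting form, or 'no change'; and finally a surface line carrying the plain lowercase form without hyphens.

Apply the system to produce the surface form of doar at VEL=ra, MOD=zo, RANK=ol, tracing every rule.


underlying: doar-ka-e-dm
1. s -> z, t -> d / V _ V: no change
2. 0 -> a / C _ C #: inserts after position(s) 8: doarkaedam
3. e -> o, i -> u / B C0 _: fires at position(s) 7: doarkaodam
surface: doarkaodam


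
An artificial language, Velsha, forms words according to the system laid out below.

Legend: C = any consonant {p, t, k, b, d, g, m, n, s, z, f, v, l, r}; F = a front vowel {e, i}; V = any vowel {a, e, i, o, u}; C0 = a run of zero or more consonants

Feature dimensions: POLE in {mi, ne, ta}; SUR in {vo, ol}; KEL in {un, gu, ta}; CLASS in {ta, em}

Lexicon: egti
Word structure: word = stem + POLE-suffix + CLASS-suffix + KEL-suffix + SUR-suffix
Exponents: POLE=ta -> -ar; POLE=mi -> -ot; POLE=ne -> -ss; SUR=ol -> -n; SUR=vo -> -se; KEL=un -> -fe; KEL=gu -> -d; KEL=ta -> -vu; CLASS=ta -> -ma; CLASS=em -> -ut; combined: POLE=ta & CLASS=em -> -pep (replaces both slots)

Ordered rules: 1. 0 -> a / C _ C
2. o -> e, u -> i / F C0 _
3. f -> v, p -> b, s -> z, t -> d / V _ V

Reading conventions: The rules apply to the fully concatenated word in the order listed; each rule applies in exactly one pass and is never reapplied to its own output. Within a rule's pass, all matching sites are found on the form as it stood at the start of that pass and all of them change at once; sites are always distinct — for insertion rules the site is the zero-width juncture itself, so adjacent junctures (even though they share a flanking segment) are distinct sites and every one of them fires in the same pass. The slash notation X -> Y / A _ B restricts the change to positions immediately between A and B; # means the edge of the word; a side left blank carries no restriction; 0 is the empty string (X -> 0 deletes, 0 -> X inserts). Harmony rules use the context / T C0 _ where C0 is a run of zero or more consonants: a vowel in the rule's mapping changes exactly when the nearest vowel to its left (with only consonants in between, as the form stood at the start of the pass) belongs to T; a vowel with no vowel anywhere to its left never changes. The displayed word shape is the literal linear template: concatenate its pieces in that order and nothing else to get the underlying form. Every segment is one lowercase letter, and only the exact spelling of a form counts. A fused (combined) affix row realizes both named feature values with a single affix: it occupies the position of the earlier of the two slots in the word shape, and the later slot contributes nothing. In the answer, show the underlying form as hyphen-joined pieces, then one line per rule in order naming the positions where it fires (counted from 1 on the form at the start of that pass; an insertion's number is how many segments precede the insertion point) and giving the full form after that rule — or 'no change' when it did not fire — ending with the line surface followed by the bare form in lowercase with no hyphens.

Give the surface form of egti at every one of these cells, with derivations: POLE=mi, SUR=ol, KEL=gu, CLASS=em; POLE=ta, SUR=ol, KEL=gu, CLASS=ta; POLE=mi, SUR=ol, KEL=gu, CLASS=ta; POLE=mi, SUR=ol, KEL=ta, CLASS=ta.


cell POLE=mi, SUR=ol, KEL=gu, CLASS=em:
underlying: egti-ot-ut-d-n
1. 0 -> a / C _ C: inserts after position(s) 2, 8, 9: egatiotutadan
2. o -> e, u -> i / F C0 _: fires at position(s) 6: egatietutadan
3. f -> v, p -> b, s -> z, t -> d / V _ V: fires at position(s) 4, 7, 9: egadiedudadan
surface: egadiedudadan

cell POLE=ta, SUR=ol, KEL=gu, CLASS=ta:
underlying: egti-ar-ma-d-n
1. 0 -> a / C _ C: inserts after position(s) 2, 6, 9: egatiaramadan
2. o -> e, u -> i / F C0 _: no change
3. f -> v, p -> b, s -> z, t -> d / V _ V: fires at position(s) 4: egadiaramadan
surface: egadiaramadan

cell POLE=mi, SUR=ol, KEL=gu, CLASS=ta:
underlying: egti-ot-ma-d-n
1. 0 -> a / C _ C: inserts after position(s) 2, 6, 9: egatiotamadan
2. o -> e, u -> i / F C0 _: fires at position(s) 6: egatietamadan
3. f -> v, p -> b, s -> z, t -> d / V _ V: fires at position(s) 4, 7: egadiedamadan
surface: egadiedamadan

cell POLE=mi, SUR=ol, KEL=ta, CLASS=ta:
underlying: egti-ot-ma-vu-n
1. 0 -> a / C _ C: inserts after position(s) 2, 6: egatiotamavun
2. o -> e, u -> i / F C0 _: fires at position(s) 6: egatietamavun
3. f -> v, p -> b, s -> z, t -> d / V _ V: fires at position(s) 4, 7: egadiedamavun
surface: egadiedamavun


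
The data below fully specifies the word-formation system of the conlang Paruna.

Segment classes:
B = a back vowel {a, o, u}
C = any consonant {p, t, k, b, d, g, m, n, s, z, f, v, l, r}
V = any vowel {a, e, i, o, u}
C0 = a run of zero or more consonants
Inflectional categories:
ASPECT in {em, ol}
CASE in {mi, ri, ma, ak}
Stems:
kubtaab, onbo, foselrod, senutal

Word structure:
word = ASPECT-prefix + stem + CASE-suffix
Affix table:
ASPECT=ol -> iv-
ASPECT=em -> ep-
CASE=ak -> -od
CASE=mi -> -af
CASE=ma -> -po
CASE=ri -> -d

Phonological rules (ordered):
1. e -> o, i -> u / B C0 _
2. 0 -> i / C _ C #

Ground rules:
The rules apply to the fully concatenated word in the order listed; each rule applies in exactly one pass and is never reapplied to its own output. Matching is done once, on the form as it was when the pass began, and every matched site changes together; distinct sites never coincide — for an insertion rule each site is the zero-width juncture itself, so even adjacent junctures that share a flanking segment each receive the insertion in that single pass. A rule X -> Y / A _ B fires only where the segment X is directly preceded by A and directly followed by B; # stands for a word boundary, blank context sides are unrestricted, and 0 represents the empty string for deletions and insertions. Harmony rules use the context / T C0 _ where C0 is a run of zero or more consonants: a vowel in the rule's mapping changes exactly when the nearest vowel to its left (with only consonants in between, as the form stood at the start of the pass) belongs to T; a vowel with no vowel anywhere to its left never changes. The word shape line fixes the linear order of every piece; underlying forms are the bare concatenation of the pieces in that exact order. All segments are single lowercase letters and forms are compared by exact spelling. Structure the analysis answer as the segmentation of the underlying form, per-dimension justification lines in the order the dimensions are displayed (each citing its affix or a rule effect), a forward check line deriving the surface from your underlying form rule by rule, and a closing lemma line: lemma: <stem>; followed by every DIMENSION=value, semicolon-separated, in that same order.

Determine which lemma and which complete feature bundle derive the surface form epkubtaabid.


underlying: ep-kubtaab-d
ASPECT=em - signalled by the affix ep-
CASE=ri - signalled by the affix -d
check: epkubtaabd -> epkubtaabd -> epkubtaabid
lemma: kubtaab; ASPECT=em; CASE=ri


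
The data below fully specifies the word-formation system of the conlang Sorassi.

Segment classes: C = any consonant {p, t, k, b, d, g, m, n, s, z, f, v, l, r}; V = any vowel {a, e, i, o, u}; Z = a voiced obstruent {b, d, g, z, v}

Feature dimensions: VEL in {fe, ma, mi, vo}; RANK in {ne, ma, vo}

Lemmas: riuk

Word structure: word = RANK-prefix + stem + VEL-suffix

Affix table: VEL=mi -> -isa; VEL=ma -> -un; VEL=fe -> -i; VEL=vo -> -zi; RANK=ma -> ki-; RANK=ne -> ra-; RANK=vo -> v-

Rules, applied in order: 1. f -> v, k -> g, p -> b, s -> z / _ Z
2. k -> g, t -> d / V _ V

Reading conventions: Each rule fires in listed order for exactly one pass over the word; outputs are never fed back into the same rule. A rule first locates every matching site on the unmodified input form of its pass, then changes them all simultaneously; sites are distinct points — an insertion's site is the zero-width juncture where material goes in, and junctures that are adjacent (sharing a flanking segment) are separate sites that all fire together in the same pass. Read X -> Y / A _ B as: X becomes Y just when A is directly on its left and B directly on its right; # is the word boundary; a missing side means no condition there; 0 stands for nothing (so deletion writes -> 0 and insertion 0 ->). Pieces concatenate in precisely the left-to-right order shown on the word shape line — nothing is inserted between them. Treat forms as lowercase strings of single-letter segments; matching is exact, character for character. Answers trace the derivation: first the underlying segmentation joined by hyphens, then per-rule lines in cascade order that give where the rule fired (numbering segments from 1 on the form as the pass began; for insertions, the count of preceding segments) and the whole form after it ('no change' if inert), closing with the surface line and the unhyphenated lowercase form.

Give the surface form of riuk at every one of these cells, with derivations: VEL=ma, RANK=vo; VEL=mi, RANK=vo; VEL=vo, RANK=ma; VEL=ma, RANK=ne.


cell VEL=ma, RANK=vo:
underlying: v-riuk-un
1. f -> v, k -> g, p -> b, s -> z / _ Z: no change
2. k -> g, t -> d / V _ V: fires at position(s) 5: vriugun
surface: vriugun

cell VEL=mi, RANK=vo:
underlying: v-riuk-isa
1. f -> v, k -> g, p -> b, s -> z / _ Z: no change
2. k -> g, t -> d / V _ V: fires at position(s) 5: vriugisa
surface: vriugisa

cell VEL=vo, RANK=ma:
underlying: ki-riuk-zi
1. f -> v, k -> g, p -> b, s -> z / _ Z: fires at position(s) 6: kiriugzi
2. k -> g, t -> d / V _ V: no change
surface: kiriugzi

cell VEL=ma, RANK=ne:
underlying: ra-riuk-un
1. f -> v, k -> g, p -> b, s -> z / _ Z: no change
2. k -> g, t -> d / V _ V: fires at position(s) 6: rariugun
surface: rariugun


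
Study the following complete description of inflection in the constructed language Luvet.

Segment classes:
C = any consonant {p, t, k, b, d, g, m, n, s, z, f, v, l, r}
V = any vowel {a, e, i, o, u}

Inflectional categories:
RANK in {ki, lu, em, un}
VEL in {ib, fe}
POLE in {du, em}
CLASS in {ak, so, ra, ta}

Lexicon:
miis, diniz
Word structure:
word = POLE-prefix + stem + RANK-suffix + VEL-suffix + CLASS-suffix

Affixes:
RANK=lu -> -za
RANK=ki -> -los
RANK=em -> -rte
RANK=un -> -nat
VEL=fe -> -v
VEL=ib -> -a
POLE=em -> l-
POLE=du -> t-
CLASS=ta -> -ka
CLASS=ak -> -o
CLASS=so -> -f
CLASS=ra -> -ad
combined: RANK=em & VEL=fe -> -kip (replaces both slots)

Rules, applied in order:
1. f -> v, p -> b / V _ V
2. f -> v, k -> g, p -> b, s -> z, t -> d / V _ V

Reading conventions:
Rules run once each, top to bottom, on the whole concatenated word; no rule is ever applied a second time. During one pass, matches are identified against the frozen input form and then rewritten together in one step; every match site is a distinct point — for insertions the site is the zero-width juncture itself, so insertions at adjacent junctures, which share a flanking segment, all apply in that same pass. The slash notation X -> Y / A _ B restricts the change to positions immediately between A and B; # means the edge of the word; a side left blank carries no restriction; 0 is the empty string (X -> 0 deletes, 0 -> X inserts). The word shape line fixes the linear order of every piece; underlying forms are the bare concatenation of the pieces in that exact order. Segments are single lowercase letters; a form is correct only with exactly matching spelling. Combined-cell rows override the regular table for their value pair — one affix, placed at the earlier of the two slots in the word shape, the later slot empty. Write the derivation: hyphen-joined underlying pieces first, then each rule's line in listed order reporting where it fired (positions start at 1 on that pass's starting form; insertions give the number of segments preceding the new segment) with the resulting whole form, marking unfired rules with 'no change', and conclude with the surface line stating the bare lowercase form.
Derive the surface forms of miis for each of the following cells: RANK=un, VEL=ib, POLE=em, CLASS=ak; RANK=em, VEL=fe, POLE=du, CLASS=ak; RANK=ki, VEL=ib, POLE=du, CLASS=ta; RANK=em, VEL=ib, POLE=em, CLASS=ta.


cell RANK=un, VEL=ib, POLE=em, CLASS=ak:
underlying: l-miis-nat-a-o
1. f -> v, p -> b / V _ V: no change
2. f -> v, k -> g, p -> b, s -> z, t -> d / V _ V: fires at position(s) 8: lmiisnadao
surface: lmiisnadao

cell RANK=em, VEL=fe, POLE=du, CLASS=ak:
underlying: t-miis-kip-o
1. f -> v, p -> b / V _ V: fires at position(s) 8: tmiiskibo
2. f -> v, k -> g, p -> b, s -> z, t -> d / V _ V: no change
surface: tmiiskibo

cell RANK=ki, VEL=ib, POLE=du, CLASS=ta:
underlying: t-miis-los-a-ka
1. f -> v, p -> b / V _ V: no change
2. f -> v, k -> g, p -> b, s -> z, t -> d / V _ V: fires at position(s) 8, 10: tmiislozaga
surface: tmiislozaga

cell RANK=em, VEL=ib, POLE=em, CLASS=ta:
underlying: l-miis-rte-a-ka
1. f -> v, p -> b / V _ V: no change
2. f -> v, k -> g, p -> b, s -> z, t -> d / V _ V: fires at position(s) 10: lmiisrteaga
surface: lmiisrteaga


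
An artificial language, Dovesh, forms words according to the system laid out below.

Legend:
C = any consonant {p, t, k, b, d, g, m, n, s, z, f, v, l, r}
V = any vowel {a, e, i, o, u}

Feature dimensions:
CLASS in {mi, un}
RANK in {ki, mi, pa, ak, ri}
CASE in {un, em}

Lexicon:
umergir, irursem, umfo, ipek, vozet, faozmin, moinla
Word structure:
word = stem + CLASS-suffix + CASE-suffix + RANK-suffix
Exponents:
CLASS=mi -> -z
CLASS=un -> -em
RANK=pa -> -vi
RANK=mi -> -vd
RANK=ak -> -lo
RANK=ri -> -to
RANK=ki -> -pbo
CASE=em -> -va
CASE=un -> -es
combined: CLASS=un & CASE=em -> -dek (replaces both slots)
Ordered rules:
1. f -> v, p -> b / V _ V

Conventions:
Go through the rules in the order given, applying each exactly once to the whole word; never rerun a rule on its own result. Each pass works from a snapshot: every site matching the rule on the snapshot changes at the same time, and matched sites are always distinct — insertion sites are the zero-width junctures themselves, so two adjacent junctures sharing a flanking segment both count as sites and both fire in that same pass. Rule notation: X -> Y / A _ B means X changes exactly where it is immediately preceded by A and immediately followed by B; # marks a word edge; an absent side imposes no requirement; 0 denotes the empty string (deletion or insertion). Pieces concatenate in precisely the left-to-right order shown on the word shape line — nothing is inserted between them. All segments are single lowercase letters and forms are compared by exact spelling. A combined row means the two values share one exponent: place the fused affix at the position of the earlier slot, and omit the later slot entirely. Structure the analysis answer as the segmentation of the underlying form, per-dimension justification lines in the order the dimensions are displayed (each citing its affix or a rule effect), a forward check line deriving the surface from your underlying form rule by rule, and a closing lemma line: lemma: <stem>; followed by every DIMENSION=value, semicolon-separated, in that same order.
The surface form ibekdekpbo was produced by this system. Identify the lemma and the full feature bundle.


underlying: ipek-dek-pbo
CLASS=un - signalled by the combined affix row
RANK=ki - signalled by the affix -pbo
CASE=em - signalled by the combined affix row
check: ipekdekpbo -> ibekdekpbo
lemma: ipek; CLASS=un; RANK=ki; CASE=em


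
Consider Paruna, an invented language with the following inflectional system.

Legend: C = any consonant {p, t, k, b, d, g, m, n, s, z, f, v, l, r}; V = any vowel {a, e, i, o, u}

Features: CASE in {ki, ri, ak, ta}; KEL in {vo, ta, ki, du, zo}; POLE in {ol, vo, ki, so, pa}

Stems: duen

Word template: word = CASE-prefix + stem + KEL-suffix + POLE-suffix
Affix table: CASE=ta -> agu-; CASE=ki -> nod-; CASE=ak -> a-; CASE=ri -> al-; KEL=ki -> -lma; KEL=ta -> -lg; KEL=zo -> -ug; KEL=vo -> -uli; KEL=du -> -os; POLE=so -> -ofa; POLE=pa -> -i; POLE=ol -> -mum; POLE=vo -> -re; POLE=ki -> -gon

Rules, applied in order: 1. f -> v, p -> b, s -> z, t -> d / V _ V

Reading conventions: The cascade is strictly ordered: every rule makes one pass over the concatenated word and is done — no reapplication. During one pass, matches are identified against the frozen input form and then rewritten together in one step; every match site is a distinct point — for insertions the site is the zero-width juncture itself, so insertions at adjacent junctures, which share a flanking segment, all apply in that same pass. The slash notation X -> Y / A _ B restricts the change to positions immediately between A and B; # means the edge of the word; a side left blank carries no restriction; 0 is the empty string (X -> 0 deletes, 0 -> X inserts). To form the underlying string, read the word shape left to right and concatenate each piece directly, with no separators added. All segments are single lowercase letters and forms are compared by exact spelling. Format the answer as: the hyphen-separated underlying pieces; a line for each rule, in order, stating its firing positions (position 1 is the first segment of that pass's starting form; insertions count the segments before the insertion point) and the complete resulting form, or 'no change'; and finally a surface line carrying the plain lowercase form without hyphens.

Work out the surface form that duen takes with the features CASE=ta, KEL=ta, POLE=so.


underlying: agu-duen-lg-ofa
1. f -> v, p -> b, s -> z, t -> d / V _ V: fires at position(s) 11: aguduenlgova
surface: aguduenlgova


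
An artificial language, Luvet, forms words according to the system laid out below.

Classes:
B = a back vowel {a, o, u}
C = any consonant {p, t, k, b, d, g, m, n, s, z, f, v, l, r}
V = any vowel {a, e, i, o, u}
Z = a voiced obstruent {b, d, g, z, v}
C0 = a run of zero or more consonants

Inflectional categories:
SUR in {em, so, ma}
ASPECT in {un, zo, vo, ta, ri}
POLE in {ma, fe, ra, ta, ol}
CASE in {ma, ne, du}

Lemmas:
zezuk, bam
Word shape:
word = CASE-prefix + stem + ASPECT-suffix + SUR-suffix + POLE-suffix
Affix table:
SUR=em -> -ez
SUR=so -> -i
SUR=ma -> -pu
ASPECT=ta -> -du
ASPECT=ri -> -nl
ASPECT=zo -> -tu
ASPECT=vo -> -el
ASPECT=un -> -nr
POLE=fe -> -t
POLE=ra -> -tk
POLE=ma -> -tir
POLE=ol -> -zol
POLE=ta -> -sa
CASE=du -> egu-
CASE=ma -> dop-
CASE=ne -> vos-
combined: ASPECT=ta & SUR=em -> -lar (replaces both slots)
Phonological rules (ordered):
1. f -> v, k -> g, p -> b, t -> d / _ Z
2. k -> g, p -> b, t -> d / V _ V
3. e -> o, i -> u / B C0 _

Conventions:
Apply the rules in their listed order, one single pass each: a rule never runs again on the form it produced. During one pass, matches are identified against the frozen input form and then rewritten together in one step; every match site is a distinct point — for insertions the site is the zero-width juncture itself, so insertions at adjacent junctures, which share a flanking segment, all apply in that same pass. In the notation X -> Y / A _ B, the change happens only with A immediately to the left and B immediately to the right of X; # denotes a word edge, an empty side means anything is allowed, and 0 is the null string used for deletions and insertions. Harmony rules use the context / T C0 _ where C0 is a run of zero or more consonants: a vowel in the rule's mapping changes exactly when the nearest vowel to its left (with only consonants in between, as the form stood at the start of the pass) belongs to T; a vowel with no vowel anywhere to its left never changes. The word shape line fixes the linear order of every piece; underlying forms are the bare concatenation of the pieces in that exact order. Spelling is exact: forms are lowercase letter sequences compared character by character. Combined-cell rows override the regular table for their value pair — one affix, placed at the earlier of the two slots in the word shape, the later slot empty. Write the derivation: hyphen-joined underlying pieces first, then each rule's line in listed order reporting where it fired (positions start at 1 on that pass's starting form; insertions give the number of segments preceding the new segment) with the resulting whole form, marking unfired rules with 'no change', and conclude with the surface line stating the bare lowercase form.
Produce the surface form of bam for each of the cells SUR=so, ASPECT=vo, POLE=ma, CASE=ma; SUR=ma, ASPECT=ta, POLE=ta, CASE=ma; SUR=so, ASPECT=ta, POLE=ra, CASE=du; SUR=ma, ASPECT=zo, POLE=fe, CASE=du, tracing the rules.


cell SUR=so, ASPECT=vo, POLE=ma, CASE=ma:
underlying: dop-bam-el-i-tir
1. f -> v, k -> g, p -> b, t -> d / _ Z: fires at position(s) 3: dobbamelitir
2. k -> g, p -> b, t -> d / V _ V: fires at position(s) 10: dobbamelidir
3. e -> o, i -> u / B C0 _: fires at position(s) 7: dobbamolidir
surface: dobbamolidir

cell SUR=ma, ASPECT=ta, POLE=ta, CASE=ma:
underlying: dop-bam-du-pu-sa
1. f -> v, k -> g, p -> b, t -> d / _ Z: fires at position(s) 3: dobbamdupusa
2. k -> g, p -> b, t -> d / V _ V: fires at position(s) 9: dobbamdubusa
3. e -> o, i -> u / B C0 _: no change
surface: dobbamdubusa

cell SUR=so, ASPECT=ta, POLE=ra, CASE=du:
underlying: egu-bam-du-i-tk
1. f -> v, k -> g, p -> b, t -> d / _ Z: no change
2. k -> g, p -> b, t -> d / V _ V: no change
3. e -> o, i -> u / B C0 _: fires at position(s) 9: egubamduutk
surface: egubamduutk

cell SUR=ma, ASPECT=zo, POLE=fe, CASE=du:
underlying: egu-bam-tu-pu-t
1. f -> v, k -> g, p -> b, t -> d / _ Z: no change
2. k -> g, p -> b, t -> d / V _ V: fires at position(s) 9: egubamtubut
3. e -> o, i -> u / B C0 _: no change
surface: egubamtubut
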